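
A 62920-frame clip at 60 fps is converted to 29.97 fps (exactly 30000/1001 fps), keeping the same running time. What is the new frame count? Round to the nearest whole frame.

31429 frames

Frames at target rate = 62920 × (30000/1001) / (60) = 220000/7 ≈ 31428.571.
Nearest whole frame: 31429.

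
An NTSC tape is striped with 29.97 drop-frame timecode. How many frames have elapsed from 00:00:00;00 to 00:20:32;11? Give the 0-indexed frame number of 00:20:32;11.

36935

As if non-drop at 30 labels/s: (0 × 3600 + 20 × 60 + 32) × 30 + 11 = 36971.
Minute boundaries passed: 20; those not divisible by 10: 20 − 2 = 18; dropped labels = 2 × 18 = 36.
Actual frame index = 36971 − 36 = 36935.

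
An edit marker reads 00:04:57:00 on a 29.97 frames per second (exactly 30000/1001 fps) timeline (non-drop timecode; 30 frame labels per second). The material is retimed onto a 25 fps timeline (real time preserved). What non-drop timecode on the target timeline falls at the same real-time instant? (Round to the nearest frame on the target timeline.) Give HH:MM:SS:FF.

Source frame index: (0×3600 + 4×60 + 57) × 30 + 0 = 8910.
Real time: 8910 / (30000/1001) = 297297/1000 s.
Target frame: (297297/1000) × (25) = 297297/40 ≈ 7432.425 → 7432.
At 25 labels/s: frame 7432 → 00:04:57:07.

00:04:57:07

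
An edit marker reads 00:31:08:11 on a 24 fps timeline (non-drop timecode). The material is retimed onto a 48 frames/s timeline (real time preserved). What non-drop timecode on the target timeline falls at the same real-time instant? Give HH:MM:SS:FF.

Source frame index: (0×3600 + 31×60 + 8) × 24 + 11 = 44843.
Real time: 44843 / (24) = 44843/24 s.
Target frame: (44843/24) × (48) = 89686.
At 48 labels/s: frame 89686 → 00:31:08:22.

00:31:08:22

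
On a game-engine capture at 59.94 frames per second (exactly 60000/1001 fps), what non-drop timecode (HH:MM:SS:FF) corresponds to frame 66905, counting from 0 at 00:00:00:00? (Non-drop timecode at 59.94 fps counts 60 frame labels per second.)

66905 ÷ 60 = 1115 full seconds, remainder 5 frames.
1115 s = 0 h 18 min 35 s.
Timecode: 00:18:35:05.

00:18:35:05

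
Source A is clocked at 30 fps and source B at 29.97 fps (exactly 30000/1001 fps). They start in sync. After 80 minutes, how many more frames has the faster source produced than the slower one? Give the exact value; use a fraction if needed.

80 min = 4800 s.
A emits 30 × 4800 = 144000 frames; B emits 30000/1001 × 4800 = 144000000/1001.
Difference = 144000/1001 frames (≈ 143.8561); B is behind A.

144000/1001 frames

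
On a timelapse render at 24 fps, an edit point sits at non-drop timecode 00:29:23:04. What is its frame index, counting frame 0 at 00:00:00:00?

Total seconds to the label: (0 × 3600 + 29 × 60 + 23) = 1763.
Frame index = 1763 × 24 + 4 = 42316.

42316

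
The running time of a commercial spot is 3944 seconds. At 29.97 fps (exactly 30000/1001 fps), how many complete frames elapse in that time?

118201 frames

Frames = 3944 × 30000/1001 = 118320000/1001 ≈ 118201.7982.
Complete frames: 118201.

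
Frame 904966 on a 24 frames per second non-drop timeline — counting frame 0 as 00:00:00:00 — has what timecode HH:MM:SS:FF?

904966 ÷ 24 = 37706 full seconds, remainder 22 frames.
37706 s = 10 h 28 min 26 s.
Timecode: 10:28:26:22.

10:28:26:22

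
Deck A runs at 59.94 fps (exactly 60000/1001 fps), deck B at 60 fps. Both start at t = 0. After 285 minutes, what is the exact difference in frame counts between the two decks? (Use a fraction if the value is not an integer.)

285 min = 17100 s.
A emits 60000/1001 × 17100 = 1026000000/1001 frames; B emits 60 × 17100 = 1026000.
Difference = 1026000/1001 frames (≈ 1024.9750); B is ahead of A.

1026000/1001 frames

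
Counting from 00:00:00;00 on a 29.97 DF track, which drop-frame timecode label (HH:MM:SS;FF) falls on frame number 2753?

Each 10-minute DF block holds 10 × 60 × 30 − 9 × 2 = 17982 frames. 2753 ÷ 17982 → 0 full blocks, remainder 2753.
Within the partial block the first minute is 1800 frames and each further minute 1798, so 1 further minute boundary passed. Total skipped labels = 18 × 0 + 2 × 1 = 2.
Non-drop label index = 2753 + 2 = 2755; at 30 labels/s that is 00:01:31:25, i.e. DF 00:01:31;25.

00:01:31;25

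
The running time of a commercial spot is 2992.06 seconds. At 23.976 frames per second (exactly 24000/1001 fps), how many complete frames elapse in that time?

Frames = 2992.06 × 24000/1001 = 71809440/1001 ≈ 71737.7023.
Complete frames: 71737.

71737 frames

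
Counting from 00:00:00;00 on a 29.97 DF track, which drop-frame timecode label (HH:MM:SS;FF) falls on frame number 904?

Each 10-minute DF block holds 10 × 60 × 30 − 9 × 2 = 17982 frames. 904 ÷ 17982 → 0 full blocks, remainder 904.
Within the partial block the first minute is 1800 frames and each further minute 1798, so 0 further minute boundaries passed. Total skipped labels = 18 × 0 + 2 × 0 = 0.
Non-drop label index = 904 + 0 = 904; at 30 labels/s that is 00:00:30:04, i.e. DF 00:00:30;04.

00:00:30;04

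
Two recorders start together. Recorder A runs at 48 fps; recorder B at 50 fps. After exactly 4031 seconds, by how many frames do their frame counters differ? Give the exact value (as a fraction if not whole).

8062 frames

A emits 48 × 4031 = 193488 frames; B emits 50 × 4031 = 201550.
Difference = 8062 frames; B is ahead of A.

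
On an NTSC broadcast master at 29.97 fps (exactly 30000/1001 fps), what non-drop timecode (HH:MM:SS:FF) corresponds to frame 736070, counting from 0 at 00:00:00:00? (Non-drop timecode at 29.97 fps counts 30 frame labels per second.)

736070 ÷ 30 = 24535 full seconds, remainder 20 frames.
24535 s = 6 h 48 min 55 s.
Timecode: 06:48:55:20.

06:48:55:20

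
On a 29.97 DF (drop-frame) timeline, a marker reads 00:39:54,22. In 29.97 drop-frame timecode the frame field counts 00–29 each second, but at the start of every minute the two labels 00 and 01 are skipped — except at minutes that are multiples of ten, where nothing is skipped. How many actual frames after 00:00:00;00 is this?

71770

Complete 10-minute blocks: 3, each 17982 frames → 53946.
Remaining 9 whole minutes in the current block: 1800 + 8 × 1798 = 16184 frames.
Within the current minute: 54 × 30 + 22 − 2 = 1640 (labels ;00/;01 skipped at this minute). Total = 53946 + 16184 + 1640 = 71770.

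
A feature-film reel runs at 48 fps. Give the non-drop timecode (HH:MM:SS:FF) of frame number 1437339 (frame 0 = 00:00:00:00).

08:19:04:27

1437339 ÷ 48 = 29944 full seconds, remainder 27 frames.
29944 s = 8 h 19 min 4 s.
Timecode: 08:19:04:27.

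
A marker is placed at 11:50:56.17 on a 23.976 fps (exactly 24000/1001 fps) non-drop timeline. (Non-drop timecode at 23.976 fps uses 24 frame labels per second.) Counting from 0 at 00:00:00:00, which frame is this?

Total seconds to the label: (11 × 3600 + 50 × 60 + 56) = 42656.
Frame index = 42656 × 24 + 17 = 1023761.

frame 1023761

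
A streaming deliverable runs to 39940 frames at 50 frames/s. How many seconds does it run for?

798.8 seconds

Running time = 39940 / (50) = 798.8 s.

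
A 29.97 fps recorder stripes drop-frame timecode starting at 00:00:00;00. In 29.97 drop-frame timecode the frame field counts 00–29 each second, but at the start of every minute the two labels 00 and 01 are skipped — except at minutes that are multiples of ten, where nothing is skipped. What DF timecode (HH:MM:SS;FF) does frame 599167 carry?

05:33:12;07

Ten DF minutes hold 17982 frames, so frame 599167 lies in block 33 (frames 593406–611387) with 5761 frames into that block.
The block's first minute is 1800 frames and the rest 1798 each; 5761 frames reaches minute 3, so 33 × 18 + 3 × 2 = 600 labels have been skipped so far.
Adding those back, label number 599167 + 600 = 599767 at 30 labels/s is 19992 s + 7 f = 5 h 33 min 12 s frame 7, i.e. 05:33:12;07.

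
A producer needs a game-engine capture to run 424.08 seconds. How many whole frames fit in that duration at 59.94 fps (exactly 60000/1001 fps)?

Frames = 424.08 × 60000/1001 = 25444800/1001 ≈ 25419.3806.
Complete frames: 25419.

25419 frames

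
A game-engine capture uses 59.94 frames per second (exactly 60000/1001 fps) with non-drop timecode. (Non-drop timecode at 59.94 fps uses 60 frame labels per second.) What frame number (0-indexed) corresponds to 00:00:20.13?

1213

Total seconds to the label: (0 × 3600 + 0 × 60 + 20) = 20.
Frame index = 20 × 60 + 13 = 1213.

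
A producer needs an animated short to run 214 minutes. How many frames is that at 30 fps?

385200 frames

214 min = 12840 s.
Frames = 12840 × 30 = 385200.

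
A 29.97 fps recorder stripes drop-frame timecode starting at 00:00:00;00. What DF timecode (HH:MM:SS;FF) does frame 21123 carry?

00:11:44;23

Each 10-minute DF block holds 10 × 60 × 30 − 9 × 2 = 17982 frames. 21123 ÷ 17982 → 1 full block, remainder 3141.
Within the partial block the first minute is 1800 frames and each further minute 1798, so 1 further minute boundary passed. Total skipped labels = 18 × 1 + 2 × 1 = 20.
Non-drop label index = 21123 + 20 = 21143; at 30 labels/s that is 00:11:44:23, i.e. DF 00:11:44;23.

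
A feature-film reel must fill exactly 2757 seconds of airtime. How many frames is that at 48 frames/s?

132336 frames

Frames = 2757 × 48 = 132336.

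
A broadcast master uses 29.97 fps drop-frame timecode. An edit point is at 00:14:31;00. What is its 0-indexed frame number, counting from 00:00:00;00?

Complete 10-minute blocks: 1, each 17982 frames → 17982.
Remaining 4 whole minutes in the current block: 1800 + 3 × 1798 = 7194 frames.
Within the current minute: 31 × 30 + 0 − 2 = 928 (labels ;00/;01 skipped at this minute). Total = 17982 + 7194 + 928 = 26104.

26104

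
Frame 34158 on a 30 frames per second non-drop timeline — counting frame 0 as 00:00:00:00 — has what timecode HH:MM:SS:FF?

34158 ÷ 30 = 1138 full seconds, remainder 18 frames.
1138 s = 0 h 18 min 58 s.
Timecode: 00:18:58:18.

00:18:58:18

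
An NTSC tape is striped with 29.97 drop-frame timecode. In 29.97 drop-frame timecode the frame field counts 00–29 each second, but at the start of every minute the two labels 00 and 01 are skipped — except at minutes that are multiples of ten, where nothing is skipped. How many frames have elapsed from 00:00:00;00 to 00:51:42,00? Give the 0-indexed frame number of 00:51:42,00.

As if non-drop at 30 labels/s: (0 × 3600 + 51 × 60 + 42) × 30 + 0 = 93060.
Minute boundaries passed: 51; those not divisible by 10: 51 − 5 = 46; dropped labels = 2 × 46 = 92.
Actual frame index = 93060 − 92 = 92968.

92968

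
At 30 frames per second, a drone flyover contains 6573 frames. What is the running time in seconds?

219.1 seconds

Running time = 6573 / (30) = 219.1 s.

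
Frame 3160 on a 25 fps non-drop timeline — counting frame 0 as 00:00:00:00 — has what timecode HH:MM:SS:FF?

00:02:06:10

3160 ÷ 25 = 126 full seconds, remainder 10 frames.
126 s = 0 h 2 min 6 s.
Timecode: 00:02:06:10.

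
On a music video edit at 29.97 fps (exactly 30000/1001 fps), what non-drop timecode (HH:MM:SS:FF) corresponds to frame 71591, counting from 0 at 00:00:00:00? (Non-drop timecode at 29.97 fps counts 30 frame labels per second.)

71591 ÷ 30 = 2386 full seconds, remainder 11 frames.
2386 s = 0 h 39 min 46 s.
Timecode: 00:39:46:11.

00:39:46:11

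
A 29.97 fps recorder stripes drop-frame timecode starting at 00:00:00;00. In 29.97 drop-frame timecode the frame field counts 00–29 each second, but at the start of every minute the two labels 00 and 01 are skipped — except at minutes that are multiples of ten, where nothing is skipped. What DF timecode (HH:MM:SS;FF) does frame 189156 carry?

01:45:11;16

Each 10-minute DF block holds 10 × 60 × 30 − 9 × 2 = 17982 frames. 189156 ÷ 17982 → 10 full blocks, remainder 9336.
Within the partial block the first minute is 1800 frames and each further minute 1798, so 5 further minute boundaries passed. Total skipped labels = 18 × 10 + 2 × 5 = 190.
Non-drop label index = 189156 + 190 = 189346; at 30 labels/s that is 01:45:11:16, i.e. DF 01:45:11;16.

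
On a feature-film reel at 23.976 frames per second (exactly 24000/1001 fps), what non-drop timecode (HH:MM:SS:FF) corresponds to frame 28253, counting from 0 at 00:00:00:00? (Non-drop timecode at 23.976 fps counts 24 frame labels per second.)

00:19:37:05

28253 ÷ 24 = 1177 full seconds, remainder 5 frames.
1177 s = 0 h 19 min 37 s.
Timecode: 00:19:37:05.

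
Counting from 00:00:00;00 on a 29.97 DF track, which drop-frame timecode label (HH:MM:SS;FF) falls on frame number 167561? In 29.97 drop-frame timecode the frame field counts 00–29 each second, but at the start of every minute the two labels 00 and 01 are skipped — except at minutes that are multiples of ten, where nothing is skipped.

Each 10-minute DF block holds 10 × 60 × 30 − 9 × 2 = 17982 frames. 167561 ÷ 17982 → 9 full blocks, remainder 5723.
Within the partial block the first minute is 1800 frames and each further minute 1798, so 3 further minute boundaries passed. Total skipped labels = 18 × 9 + 2 × 3 = 168.
Non-drop label index = 167561 + 168 = 167729; at 30 labels/s that is 01:33:10:29, i.e. DF 01:33:10;29.

01:33:10;29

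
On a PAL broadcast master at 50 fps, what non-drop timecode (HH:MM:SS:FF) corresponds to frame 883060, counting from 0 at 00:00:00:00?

04:54:21:10

883060 ÷ 50 = 17661 full seconds, remainder 10 frames.
17661 s = 4 h 54 min 21 s.
Timecode: 04:54:21:10.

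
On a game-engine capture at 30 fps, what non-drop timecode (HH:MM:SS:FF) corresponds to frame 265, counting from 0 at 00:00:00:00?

265 ÷ 30 = 8 full seconds, remainder 25 frames.
8 s = 0 h 0 min 8 s.
Timecode: 00:00:08:25.

00:00:08:25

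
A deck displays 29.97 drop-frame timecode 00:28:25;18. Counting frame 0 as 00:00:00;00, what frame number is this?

Complete 10-minute blocks: 2, each 17982 frames → 35964.
Remaining 8 whole minutes in the current block: 1800 + 7 × 1798 = 14386 frames.
Within the current minute: 25 × 30 + 18 − 2 = 766 (labels ;00/;01 skipped at this minute). Total = 35964 + 14386 + 766 = 51116.

51116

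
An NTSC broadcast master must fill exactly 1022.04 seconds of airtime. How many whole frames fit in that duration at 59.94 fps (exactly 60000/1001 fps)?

Frames = 1022.04 × 60000/1001 = 61322400/1001 ≈ 61261.1389.
Complete frames: 61261.

61261 frames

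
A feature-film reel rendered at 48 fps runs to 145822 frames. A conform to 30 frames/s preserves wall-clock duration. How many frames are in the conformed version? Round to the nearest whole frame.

91139 frames

Frames at target rate = 145822 × (30) / (48) = 364555/4 ≈ 91138.750.
Nearest whole frame: 91139.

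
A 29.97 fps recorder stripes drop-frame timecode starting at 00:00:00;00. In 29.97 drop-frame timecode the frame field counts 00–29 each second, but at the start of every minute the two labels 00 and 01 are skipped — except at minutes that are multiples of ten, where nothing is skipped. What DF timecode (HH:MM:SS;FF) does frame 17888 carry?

00:09:56;26

Each 10-minute DF block holds 10 × 60 × 30 − 9 × 2 = 17982 frames. 17888 ÷ 17982 → 0 full blocks, remainder 17888.
Within the partial block the first minute is 1800 frames and each further minute 1798, so 9 further minute boundaries passed. Total skipped labels = 18 × 0 + 2 × 9 = 18.
Non-drop label index = 17888 + 18 = 17906; at 30 labels/s that is 00:09:56:26, i.e. DF 00:09:56;26.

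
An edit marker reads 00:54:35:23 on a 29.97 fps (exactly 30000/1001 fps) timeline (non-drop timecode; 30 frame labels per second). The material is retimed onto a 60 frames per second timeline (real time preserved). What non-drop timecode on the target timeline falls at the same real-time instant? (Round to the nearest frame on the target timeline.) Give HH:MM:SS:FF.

Source frame index: (0×3600 + 54×60 + 35) × 30 + 23 = 98273.
Real time: 98273 / (30000/1001) = 98371273/30000 s.
Target frame: (98371273/30000) × (60) = 98371273/500 ≈ 196742.546 → 196743.
At 60 labels/s: frame 196743 → 00:54:39:03.

00:54:39:03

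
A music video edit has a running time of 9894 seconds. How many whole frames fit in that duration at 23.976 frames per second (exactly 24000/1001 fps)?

237218 frames

Frames = 9894 × 24000/1001 = 237456000/1001 ≈ 237218.7812.
Complete frames: 237218.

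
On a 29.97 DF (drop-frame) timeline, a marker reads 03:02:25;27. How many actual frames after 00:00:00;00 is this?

Complete 10-minute blocks: 18, each 17982 frames → 323676.
Remaining 2 whole minutes in the current block: 1800 + 1 × 1798 = 3598 frames.
Within the current minute: 25 × 30 + 27 − 2 = 775 (labels ;00/;01 skipped at this minute). Total = 323676 + 3598 + 775 = 328049.

328049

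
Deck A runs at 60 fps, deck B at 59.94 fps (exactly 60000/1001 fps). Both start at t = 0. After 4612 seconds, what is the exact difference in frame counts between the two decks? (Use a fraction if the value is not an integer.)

276720/1001 frames

A emits 60 × 4612 = 276720 frames; B emits 60000/1001 × 4612 = 276720000/1001.
Difference = 276720/1001 frames (≈ 276.4436); B is behind A.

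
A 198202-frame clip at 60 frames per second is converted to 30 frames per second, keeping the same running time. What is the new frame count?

Target frames = source frames × (target rate / source rate) = 198202 × (30)/(60) = 198202 × 1/2 = 99101.

99101 frames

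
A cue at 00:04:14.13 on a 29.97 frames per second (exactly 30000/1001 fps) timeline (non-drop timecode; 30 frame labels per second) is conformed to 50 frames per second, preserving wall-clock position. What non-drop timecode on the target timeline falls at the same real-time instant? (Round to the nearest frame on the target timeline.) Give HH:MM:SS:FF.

00:04:14:34

Source frame index: (0×3600 + 4×60 + 14) × 30 + 13 = 7633.
Real time: 7633 / (30000/1001) = 7640633/30000 s.
Target frame: (7640633/30000) × (50) = 7640633/600 ≈ 12734.388 → 12734.
At 50 labels/s: frame 12734 → 00:04:14:34.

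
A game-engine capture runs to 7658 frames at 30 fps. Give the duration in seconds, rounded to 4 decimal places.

Running time = 7658 × 1/30 = 3829/15 s ≈ 255.2667 s.

255.2667 seconds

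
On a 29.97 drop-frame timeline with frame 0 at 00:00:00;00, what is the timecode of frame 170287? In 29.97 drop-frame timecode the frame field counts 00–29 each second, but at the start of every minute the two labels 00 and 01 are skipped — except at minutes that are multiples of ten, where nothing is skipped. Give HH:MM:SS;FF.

01:34:41;27

Each 10-minute DF block holds 10 × 60 × 30 − 9 × 2 = 17982 frames. 170287 ÷ 17982 → 9 full blocks, remainder 8449.
Within the partial block the first minute is 1800 frames and each further minute 1798, so 4 further minute boundaries passed. Total skipped labels = 18 × 9 + 2 × 4 = 170.
Non-drop label index = 170287 + 170 = 170457; at 30 labels/s that is 01:34:41:27, i.e. DF 01:34:41;27.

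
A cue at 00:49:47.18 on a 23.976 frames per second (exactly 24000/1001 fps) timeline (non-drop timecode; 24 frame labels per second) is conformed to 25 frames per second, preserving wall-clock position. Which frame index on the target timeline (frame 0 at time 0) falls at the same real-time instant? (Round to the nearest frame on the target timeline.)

Source frame index: (0×3600 + 49×60 + 47) × 24 + 18 = 71706.
Real time: 71706 / (24000/1001) = 11962951/4000 s.
Target frame: (11962951/4000) × (25) = 11962951/160 ≈ 74768.444 → 74768.

frame 74768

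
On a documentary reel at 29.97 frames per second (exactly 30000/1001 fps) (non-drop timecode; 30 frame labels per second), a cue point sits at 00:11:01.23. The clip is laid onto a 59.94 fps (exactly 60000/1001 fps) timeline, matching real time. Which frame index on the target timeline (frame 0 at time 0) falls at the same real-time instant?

Source frame index: (0×3600 + 11×60 + 1) × 30 + 23 = 19853.
Real time: 19853 / (30000/1001) = 19872853/30000 s.
Target frame: (19872853/30000) × (60000/1001) = 39706.

frame 39706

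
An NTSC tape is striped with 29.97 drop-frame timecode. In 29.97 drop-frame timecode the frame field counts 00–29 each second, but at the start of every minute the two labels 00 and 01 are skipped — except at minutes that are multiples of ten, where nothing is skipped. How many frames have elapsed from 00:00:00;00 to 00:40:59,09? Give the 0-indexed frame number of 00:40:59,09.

73707

Complete 10-minute blocks: 4, each 17982 frames → 71928.
Remaining 0 whole minutes in the current block: 0 frames.
Within the current minute: 59 × 30 + 9 = 1779. Total = 71928 + 0 + 1779 = 73707.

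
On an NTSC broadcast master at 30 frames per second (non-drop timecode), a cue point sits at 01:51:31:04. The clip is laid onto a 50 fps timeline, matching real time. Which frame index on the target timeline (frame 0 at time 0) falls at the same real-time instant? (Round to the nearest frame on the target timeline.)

Source frame index: (1×3600 + 51×60 + 31) × 30 + 4 = 200734.
Real time: 200734 / (30) = 100367/15 s.
Target frame: (100367/15) × (50) = 1003670/3 ≈ 334556.667 → 334557.

frame 334557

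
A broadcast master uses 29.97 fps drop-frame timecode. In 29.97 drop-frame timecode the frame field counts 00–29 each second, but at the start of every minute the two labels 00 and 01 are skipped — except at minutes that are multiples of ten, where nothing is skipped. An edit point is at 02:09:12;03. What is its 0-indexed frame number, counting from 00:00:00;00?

232329

Complete 10-minute blocks: 12, each 17982 frames → 215784.
Remaining 9 whole minutes in the current block: 1800 + 8 × 1798 = 16184 frames.
Within the current minute: 12 × 30 + 3 − 2 = 361 (labels ;00/;01 skipped at this minute). Total = 215784 + 16184 + 361 = 232329.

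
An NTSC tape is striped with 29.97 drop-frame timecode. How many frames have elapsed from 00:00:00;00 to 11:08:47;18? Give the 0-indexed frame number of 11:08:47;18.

1202624

Complete 10-minute blocks: 66, each 17982 frames → 1186812.
Remaining 8 whole minutes in the current block: 1800 + 7 × 1798 = 14386 frames.
Within the current minute: 47 × 30 + 18 − 2 = 1426 (labels ;00/;01 skipped at this minute). Total = 1186812 + 14386 + 1426 = 1202624.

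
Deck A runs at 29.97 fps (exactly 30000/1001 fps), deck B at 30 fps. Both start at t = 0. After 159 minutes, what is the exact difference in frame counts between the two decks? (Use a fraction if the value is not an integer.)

159 min = 9540 s.
A emits 30000/1001 × 9540 = 286200000/1001 frames; B emits 30 × 9540 = 286200.
Difference = 286200/1001 frames (≈ 285.9141); B is ahead of A.

286200/1001 frames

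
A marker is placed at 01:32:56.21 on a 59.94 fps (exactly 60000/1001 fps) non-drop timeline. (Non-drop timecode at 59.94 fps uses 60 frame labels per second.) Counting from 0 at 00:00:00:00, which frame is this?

Total seconds to the label: (1 × 3600 + 32 × 60 + 56) = 5576.
Frame index = 5576 × 60 + 21 = 334581.

334581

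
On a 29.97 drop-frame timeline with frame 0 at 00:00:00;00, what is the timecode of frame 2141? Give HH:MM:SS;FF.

00:01:11;13

Ten DF minutes hold 17982 frames, so frame 2141 lies in block 0 (frames 0–17981) with 2141 frames into that block.
The block's first minute is 1800 frames and the rest 1798 each; 2141 frames reaches minute 1, so 0 × 18 + 1 × 2 = 2 labels have been skipped so far.
Adding those back, label number 2141 + 2 = 2143 at 30 labels/s is 71 s + 13 f = 0 h 1 min 11 s frame 13, i.e. 00:01:11;13.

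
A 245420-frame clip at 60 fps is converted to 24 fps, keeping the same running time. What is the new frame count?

Target frames = source frames × (target rate / source rate) = 245420 × (24)/(60) = 245420 × 2/5 = 98168.

98168 frames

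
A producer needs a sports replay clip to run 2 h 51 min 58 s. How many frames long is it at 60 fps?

2 h 51 min 58 s = 10318 s.
Frames = 10318 × 60 = 619080.

619080 frames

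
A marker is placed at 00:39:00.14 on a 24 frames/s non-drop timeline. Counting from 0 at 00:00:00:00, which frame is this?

Total seconds to the label: (0 × 3600 + 39 × 60 + 0) = 2340.
Frame index = 2340 × 24 + 14 = 56174.

frame 56174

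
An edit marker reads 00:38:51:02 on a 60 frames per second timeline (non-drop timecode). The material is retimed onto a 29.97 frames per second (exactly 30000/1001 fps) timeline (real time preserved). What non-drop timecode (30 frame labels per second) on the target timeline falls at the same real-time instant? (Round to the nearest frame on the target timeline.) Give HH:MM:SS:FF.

00:38:48:21

Source frame index: (0×3600 + 38×60 + 51) × 60 + 2 = 139862.
Real time: 139862 / (60) = 69931/30 s.
Target frame: (69931/30) × (30000/1001) = 69931000/1001 ≈ 69861.139 → 69861.
At 30 labels/s: frame 69861 → 00:38:48:21.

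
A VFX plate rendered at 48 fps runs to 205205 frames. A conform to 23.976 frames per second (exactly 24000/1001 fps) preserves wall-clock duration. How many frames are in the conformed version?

102500 frames

Target frames = source frames × (target rate / source rate) = 205205 × (24000/1001)/(48) = 205205 × 500/1001 = 102500.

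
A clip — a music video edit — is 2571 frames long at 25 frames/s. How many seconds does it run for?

102.84 seconds

Running time = 2571 / (25) = 102.84 s.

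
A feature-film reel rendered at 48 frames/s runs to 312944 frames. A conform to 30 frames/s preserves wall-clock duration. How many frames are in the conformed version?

Target frames = source frames × (target rate / source rate) = 312944 × (30)/(48) = 312944 × 5/8 = 195590.

195590 frames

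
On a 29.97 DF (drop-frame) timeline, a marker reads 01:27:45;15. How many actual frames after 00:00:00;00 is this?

As if non-drop at 30 labels/s: (1 × 3600 + 27 × 60 + 45) × 30 + 15 = 157965.
Minute boundaries passed: 87; those not divisible by 10: 87 − 8 = 79; dropped labels = 2 × 79 = 158.
Actual frame index = 157965 − 158 = 157807.

157807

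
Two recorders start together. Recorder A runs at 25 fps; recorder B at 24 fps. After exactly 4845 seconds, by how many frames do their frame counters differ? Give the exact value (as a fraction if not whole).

4845 frames

A emits 25 × 4845 = 121125 frames; B emits 24 × 4845 = 116280.
Difference = 4845 frames; B is behind A.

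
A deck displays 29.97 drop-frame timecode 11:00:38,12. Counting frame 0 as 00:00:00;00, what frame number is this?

As if non-drop at 30 labels/s: (11 × 3600 + 0 × 60 + 38) × 30 + 12 = 1189152.
Minute boundaries passed: 660; those not divisible by 10: 660 − 66 = 594; dropped labels = 2 × 594 = 1188.
Actual frame index = 1189152 − 1188 = 1187964.

1187964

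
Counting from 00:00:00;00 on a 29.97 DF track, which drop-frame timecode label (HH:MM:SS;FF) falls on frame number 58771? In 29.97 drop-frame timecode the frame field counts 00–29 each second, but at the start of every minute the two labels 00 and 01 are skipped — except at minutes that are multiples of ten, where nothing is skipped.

00:32:40;29

Ten DF minutes hold 17982 frames, so frame 58771 lies in block 3 (frames 53946–71927) with 4825 frames into that block.
The block's first minute is 1800 frames and the rest 1798 each; 4825 frames reaches minute 2, so 3 × 18 + 2 × 2 = 58 labels have been skipped so far.
Adding those back, label number 58771 + 58 = 58829 at 30 labels/s is 1960 s + 29 f = 0 h 32 min 40 s frame 29, i.e. 00:32:40;29.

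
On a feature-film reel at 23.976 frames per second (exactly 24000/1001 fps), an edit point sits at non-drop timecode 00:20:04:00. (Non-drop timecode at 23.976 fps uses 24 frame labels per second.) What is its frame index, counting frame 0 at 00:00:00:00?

28896

Total seconds to the label: (0 × 3600 + 20 × 60 + 4) = 1204.
Frame index = 1204 × 24 + 0 = 28896.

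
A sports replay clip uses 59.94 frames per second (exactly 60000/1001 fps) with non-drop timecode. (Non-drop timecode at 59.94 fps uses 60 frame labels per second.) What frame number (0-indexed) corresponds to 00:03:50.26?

13826

Total seconds to the label: (0 × 3600 + 3 × 60 + 50) = 230.
Frame index = 230 × 60 + 26 = 13826.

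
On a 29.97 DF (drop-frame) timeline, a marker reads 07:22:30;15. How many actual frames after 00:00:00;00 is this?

As if non-drop at 30 labels/s: (7 × 3600 + 22 × 60 + 30) × 30 + 15 = 796515.
Minute boundaries passed: 442; those not divisible by 10: 442 − 44 = 398; dropped labels = 2 × 398 = 796.
Actual frame index = 796515 − 796 = 795719.

795719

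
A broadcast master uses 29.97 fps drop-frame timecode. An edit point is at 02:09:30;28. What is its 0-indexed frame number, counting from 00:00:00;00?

232894

As if non-drop at 30 labels/s: (2 × 3600 + 9 × 60 + 30) × 30 + 28 = 233128.
Minute boundaries passed: 129; those not divisible by 10: 129 − 12 = 117; dropped labels = 2 × 117 = 234.
Actual frame index = 233128 − 234 = 232894.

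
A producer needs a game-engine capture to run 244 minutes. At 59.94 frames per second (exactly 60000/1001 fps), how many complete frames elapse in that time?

877522 frames

244 min = 14640 s.
Frames = 14640 × 60000/1001 = 878400000/1001 ≈ 877522.4775.
Complete frames: 877522.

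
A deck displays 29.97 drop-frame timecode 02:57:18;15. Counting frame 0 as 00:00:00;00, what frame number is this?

Complete 10-minute blocks: 17, each 17982 frames → 305694.
Remaining 7 whole minutes in the current block: 1800 + 6 × 1798 = 12588 frames.
Within the current minute: 18 × 30 + 15 − 2 = 553 (labels ;00/;01 skipped at this minute). Total = 305694 + 12588 + 553 = 318835.

318835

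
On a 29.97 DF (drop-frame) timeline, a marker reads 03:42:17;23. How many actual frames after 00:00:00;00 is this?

Complete 10-minute blocks: 22, each 17982 frames → 395604.
Remaining 2 whole minutes in the current block: 1800 + 1 × 1798 = 3598 frames.
Within the current minute: 17 × 30 + 23 − 2 = 531 (labels ;00/;01 skipped at this minute). Total = 395604 + 3598 + 531 = 399733.

399733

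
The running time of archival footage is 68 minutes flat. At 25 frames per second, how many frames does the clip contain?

68 min = 4080 s.
Frames = 4080 × 25 = 102000.

102000 frames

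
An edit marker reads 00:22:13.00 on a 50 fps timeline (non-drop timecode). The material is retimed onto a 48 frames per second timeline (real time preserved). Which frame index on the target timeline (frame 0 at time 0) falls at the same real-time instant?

Source frame index: (0×3600 + 22×60 + 13) × 50 + 0 = 66650.
Real time: 66650 / (50) = 1333 s.
Target frame: (1333) × (48) = 63984.

frame 63984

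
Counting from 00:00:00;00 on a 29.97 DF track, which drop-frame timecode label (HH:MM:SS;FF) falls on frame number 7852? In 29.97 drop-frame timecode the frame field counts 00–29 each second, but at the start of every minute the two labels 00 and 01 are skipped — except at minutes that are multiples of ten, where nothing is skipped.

Ten DF minutes hold 17982 frames, so frame 7852 lies in block 0 (frames 0–17981) with 7852 frames into that block.
The block's first minute is 1800 frames and the rest 1798 each; 7852 frames reaches minute 4, so 0 × 18 + 4 × 2 = 8 labels have been skipped so far.
Adding those back, label number 7852 + 8 = 7860 at 30 labels/s is 262 s + 0 f = 0 h 4 min 22 s frame 0, i.e. 00:04:22;00.

00:04:22;00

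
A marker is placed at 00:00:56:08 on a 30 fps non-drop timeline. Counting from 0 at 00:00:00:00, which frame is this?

1688

Total seconds to the label: (0 × 3600 + 0 × 60 + 56) = 56.
Frame index = 56 × 30 + 8 = 1688.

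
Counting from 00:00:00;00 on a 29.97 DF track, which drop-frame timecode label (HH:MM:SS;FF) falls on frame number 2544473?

23:35:00;21

Each 10-minute DF block holds 10 × 60 × 30 − 9 × 2 = 17982 frames. 2544473 ÷ 17982 → 141 full blocks, remainder 9011.
Within the partial block the first minute is 1800 frames and each further minute 1798, so 5 further minute boundaries passed. Total skipped labels = 18 × 141 + 2 × 5 = 2548.
Non-drop label index = 2544473 + 2548 = 2547021; at 30 labels/s that is 23:35:00:21, i.e. DF 23:35:00;21.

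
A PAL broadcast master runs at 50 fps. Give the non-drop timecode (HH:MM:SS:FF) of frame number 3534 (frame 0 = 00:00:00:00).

00:01:10:34

3534 ÷ 50 = 70 full seconds, remainder 34 frames.
70 s = 0 h 1 min 10 s.
Timecode: 00:01:10:34.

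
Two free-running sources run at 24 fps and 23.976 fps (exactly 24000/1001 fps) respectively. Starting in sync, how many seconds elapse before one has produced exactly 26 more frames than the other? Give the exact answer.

The gap grows by |24000/1001 − 24| = 24/1001 frames per second.
Time for a 26-frame gap: 26 ÷ (24/1001) = 13013/12 s.

13013/12 seconds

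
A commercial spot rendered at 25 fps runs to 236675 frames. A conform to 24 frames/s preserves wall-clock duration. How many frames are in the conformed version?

227208 frames

Target frames = source frames × (target rate / source rate) = 236675 × (24)/(25) = 236675 × 24/25 = 227208.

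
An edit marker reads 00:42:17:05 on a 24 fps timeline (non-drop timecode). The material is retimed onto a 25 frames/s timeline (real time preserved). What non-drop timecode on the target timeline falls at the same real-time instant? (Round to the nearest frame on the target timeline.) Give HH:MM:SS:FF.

Source frame index: (0×3600 + 42×60 + 17) × 24 + 5 = 60893.
Real time: 60893 / (24) = 60893/24 s.
Target frame: (60893/24) × (25) = 1522325/24 ≈ 63430.208 → 63430.
At 25 labels/s: frame 63430 → 00:42:17:05.

00:42:17:05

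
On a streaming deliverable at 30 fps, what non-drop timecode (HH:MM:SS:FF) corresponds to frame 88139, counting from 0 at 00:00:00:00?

88139 ÷ 30 = 2937 full seconds, remainder 29 frames.
2937 s = 0 h 48 min 57 s.
Timecode: 00:48:57:29.

00:48:57:29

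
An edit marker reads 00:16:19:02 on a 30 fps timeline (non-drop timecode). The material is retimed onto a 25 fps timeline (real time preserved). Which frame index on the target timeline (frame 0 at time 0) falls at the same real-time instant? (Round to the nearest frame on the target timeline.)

Source frame index: (0×3600 + 16×60 + 19) × 30 + 2 = 29372.
Real time: 29372 / (30) = 14686/15 s.
Target frame: (14686/15) × (25) = 73430/3 ≈ 24476.667 → 24477.

frame 24477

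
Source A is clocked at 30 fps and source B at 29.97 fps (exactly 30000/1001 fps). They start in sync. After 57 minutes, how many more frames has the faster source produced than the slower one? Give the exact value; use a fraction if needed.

102600/1001 frames

57 min = 3420 s.
A emits 30 × 3420 = 102600 frames; B emits 30000/1001 × 3420 = 102600000/1001.
Difference = 102600/1001 frames (≈ 102.4975); B is behind A.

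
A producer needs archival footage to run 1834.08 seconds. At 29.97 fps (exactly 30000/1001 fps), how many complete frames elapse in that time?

Frames = 1834.08 × 30000/1001 = 55022400/1001 ≈ 54967.4326.
Complete frames: 54967.

54967 frames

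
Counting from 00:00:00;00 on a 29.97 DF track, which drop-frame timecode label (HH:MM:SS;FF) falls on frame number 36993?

00:20:34;09

Each 10-minute DF block holds 10 × 60 × 30 − 9 × 2 = 17982 frames. 36993 ÷ 17982 → 2 full blocks, remainder 1029.
Within the partial block the first minute is 1800 frames and each further minute 1798, so 0 further minute boundaries passed. Total skipped labels = 18 × 2 + 2 × 0 = 36.
Non-drop label index = 36993 + 36 = 37029; at 30 labels/s that is 00:20:34:09, i.e. DF 00:20:34;09.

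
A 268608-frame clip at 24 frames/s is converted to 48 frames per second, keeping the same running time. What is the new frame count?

537216 frames

Frames at target rate = 268608 × (48) / (24) = 537216.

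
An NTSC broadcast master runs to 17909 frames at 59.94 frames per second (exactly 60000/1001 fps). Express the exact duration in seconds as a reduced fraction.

17926909/60000 seconds

Running time = 17909 ÷ (60000/1001) = 17909 × 1001/60000 = 17926909/60000 s.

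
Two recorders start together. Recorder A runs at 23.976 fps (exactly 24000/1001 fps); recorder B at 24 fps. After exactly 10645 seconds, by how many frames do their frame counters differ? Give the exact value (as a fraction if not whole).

255480/1001 frames

A emits 24000/1001 × 10645 = 255480000/1001 frames; B emits 24 × 10645 = 255480.
Difference = 255480/1001 frames (≈ 255.2248); B is ahead of A.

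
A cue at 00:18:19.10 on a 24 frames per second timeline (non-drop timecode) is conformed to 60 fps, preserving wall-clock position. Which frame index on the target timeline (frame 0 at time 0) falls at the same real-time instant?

frame 65965

Source frame index: (0×3600 + 18×60 + 19) × 24 + 10 = 26386.
Real time: 26386 / (24) = 13193/12 s.
Target frame: (13193/12) × (60) = 65965.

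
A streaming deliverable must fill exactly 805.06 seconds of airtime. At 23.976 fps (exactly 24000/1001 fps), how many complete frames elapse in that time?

19302 frames

Frames = 805.06 × 24000/1001 = 19321440/1001 ≈ 19302.1379.
Complete frames: 19302.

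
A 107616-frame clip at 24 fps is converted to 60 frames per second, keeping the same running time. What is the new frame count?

269040 frames

Frames at target rate = 107616 × (60) / (24) = 269040.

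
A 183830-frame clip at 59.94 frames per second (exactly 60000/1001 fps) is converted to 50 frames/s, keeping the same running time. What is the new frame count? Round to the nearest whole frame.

153345 frames

Frames at target rate = 183830 × (50) / (60000/1001) = 18401383/120 ≈ 153344.858.
Nearest whole frame: 153345.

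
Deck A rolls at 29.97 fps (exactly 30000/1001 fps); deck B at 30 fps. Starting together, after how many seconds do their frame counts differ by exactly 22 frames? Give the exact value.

11011/15 seconds

The gap grows by |30 − 30000/1001| = 30/1001 frames per second.
Time for a 22-frame gap: 22 ÷ (30/1001) = 11011/15 s.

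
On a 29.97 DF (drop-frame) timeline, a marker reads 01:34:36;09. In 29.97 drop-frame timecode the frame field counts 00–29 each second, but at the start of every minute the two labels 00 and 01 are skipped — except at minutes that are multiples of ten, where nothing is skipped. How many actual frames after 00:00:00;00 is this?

170119

As if non-drop at 30 labels/s: (1 × 3600 + 34 × 60 + 36) × 30 + 9 = 170289.
Minute boundaries passed: 94; those not divisible by 10: 94 − 9 = 85; dropped labels = 2 × 85 = 170.
Actual frame index = 170289 − 170 = 170119.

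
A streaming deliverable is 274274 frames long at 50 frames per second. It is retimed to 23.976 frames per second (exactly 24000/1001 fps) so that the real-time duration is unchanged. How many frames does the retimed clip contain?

Target frames = source frames × (target rate / source rate) = 274274 × (24000/1001)/(50) = 274274 × 480/1001 = 131520.

131520 frames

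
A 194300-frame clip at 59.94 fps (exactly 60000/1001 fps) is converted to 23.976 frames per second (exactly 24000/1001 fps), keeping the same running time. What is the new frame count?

77720 frames

Target frames = source frames × (target rate / source rate) = 194300 × (24000/1001)/(60000/1001) = 194300 × 2/5 = 77720.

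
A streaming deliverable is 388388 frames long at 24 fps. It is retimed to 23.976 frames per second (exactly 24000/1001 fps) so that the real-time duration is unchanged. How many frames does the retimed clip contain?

388000 frames

Target frames = source frames × (target rate / source rate) = 388388 × (24000/1001)/(24) = 388388 × 1000/1001 = 388000.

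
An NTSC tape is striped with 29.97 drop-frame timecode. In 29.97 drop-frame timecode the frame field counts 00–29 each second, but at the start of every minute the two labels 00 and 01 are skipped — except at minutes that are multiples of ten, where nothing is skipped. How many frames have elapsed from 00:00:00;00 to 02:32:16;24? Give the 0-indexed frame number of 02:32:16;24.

273830

As if non-drop at 30 labels/s: (2 × 3600 + 32 × 60 + 16) × 30 + 24 = 274104.
Minute boundaries passed: 152; those not divisible by 10: 152 − 15 = 137; dropped labels = 2 × 137 = 274.
Actual frame index = 274104 − 274 = 273830.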